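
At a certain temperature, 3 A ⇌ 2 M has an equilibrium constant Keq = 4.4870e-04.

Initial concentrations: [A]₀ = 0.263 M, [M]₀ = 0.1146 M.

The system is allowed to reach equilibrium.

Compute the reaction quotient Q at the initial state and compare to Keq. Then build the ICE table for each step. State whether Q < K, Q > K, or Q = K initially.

Q₀ = 0.7219 vs Keq = 4.4870e-04 ⇒ Q>K, reverse
Step 1:
                  A         M
  I           0.263    0.1146
  C          0.1631   -0.1087
  E          0.4261  0.005891
  solve Keq expr → x = -0.05435; check Q = 4.4870e-04

Q₀ = 0.7219; Q > K (proceeds reverse)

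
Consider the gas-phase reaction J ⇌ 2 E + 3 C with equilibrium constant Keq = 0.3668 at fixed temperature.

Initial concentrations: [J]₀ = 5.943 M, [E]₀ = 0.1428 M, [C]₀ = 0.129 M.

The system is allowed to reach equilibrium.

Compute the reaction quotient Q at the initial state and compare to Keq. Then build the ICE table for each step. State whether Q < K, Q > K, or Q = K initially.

Q₀ = 7.3658e-06; Q < K (proceeds forward)

Q₀ = 7.3658e-06 vs Keq = 0.3668 ⇒ Q<K, forward
Step 1:
                   J          E          C
  Initial      5.943     0.1428      0.129
  Change     -0.3977     0.7954      1.193
  Equil        5.545     0.9382      1.322
  solve Keq expr → x = 0.3977; check Q = 0.3668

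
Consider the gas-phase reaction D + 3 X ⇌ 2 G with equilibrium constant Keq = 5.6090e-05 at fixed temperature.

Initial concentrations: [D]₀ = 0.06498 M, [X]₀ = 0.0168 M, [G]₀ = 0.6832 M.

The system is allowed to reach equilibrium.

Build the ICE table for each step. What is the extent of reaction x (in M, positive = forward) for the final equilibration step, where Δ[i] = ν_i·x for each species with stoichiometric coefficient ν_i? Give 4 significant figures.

x = -0.3391 M

Q₀ = 1.5149e+06 vs Keq = 5.6090e-05 ⇒ Q>K, reverse
Step 1:
                  D         X         G
  I         0.06498    0.0168    0.6832
  C          0.3391     1.017   -0.6782
  E          0.4041     1.034  0.005006
  solve Keq expr → x = -0.3391; check Q = 5.6090e-05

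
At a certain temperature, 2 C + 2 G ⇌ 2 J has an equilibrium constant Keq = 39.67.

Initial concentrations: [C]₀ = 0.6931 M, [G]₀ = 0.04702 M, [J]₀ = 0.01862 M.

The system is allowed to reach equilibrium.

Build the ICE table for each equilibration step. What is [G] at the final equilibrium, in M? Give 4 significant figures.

Q₀ = 0.3264 vs Keq = 39.67 ⇒ Q<K, forward
Step 1:
                  C         G         J
  init       0.6931   0.04702   0.01862
  Δ        -0.03427  -0.03427   0.03427
  eq         0.6588   0.01275   0.05289
  solve Keq expr → x = 0.01714; check Q = 39.67

[G]_eq = 0.01275 M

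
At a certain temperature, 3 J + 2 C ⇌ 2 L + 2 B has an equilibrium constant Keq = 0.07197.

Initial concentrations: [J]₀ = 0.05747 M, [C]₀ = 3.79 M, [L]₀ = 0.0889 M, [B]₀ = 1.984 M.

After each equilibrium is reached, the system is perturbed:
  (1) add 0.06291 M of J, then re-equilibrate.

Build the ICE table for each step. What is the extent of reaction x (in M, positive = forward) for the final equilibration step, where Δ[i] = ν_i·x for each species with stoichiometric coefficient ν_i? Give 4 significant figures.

Q₀ = 11.41 vs Keq = 0.07197 ⇒ Q>K, reverse
Step 1:
                   J          C          L          B
  Initial    0.05747       3.79     0.0889      1.984
  Change     0.08848    0.05899   -0.05899   -0.05899
  Equil        0.146      3.849    0.02991      1.925
  solve Keq expr → x = -0.02949; check Q = 0.07197
Then add 0.06291 M of J.
Step 2:
                   J          C          L          B
  Initial     0.2089      3.849    0.02991      1.925
  Change    -0.02032   -0.01355    0.01355    0.01355
  Equil       0.1885      3.835    0.04346      1.939
  solve Keq expr → x = 0.006773; check Q = 0.07197

x = 0.006773 M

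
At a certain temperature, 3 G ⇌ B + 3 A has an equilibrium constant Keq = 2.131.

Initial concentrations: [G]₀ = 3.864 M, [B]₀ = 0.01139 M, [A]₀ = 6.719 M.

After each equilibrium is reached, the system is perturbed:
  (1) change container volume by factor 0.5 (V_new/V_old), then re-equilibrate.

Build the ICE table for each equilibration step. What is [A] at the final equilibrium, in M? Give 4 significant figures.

[A]_eq = 14.15 M

Q₀ = 0.05989 vs Keq = 2.131 ⇒ Q<K, forward
Step 1:
                  G         B         A
  I           3.864   0.01139     6.719
  C         -0.5621    0.1874    0.5621
  E           3.302    0.1987     7.281
  solve Keq expr → x = 0.1874; check Q = 2.131
Then change container volume by factor 0.5 (V_new/V_old).
Step 2:
                  G         B         A
  I           6.604    0.3975     14.56
  C          0.4128   -0.1376   -0.4128
  E           7.017    0.2599     14.15
  solve Keq expr → x = -0.1376; check Q = 2.131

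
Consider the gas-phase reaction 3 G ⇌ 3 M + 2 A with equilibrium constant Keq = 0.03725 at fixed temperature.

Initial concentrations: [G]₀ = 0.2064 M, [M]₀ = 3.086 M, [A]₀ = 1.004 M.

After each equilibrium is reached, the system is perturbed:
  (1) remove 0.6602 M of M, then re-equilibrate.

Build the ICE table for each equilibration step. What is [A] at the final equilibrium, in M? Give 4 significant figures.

Q₀ = 3369 vs Keq = 0.03725 ⇒ Q>K, reverse
Step 1:
                   G          M          A
  Initial     0.2064      3.086      1.004
  Change       1.287     -1.287     -0.858
  Equil        1.493      1.799      0.146
  solve Keq expr → x = -0.429; check Q = 0.03725
Then remove 0.6602 M of M.
Step 2:
                   G          M          A
  Initial      1.493      1.139      0.146
  Change     -0.1149     0.1149    0.07658
  Equil        1.379      1.254     0.2226
  solve Keq expr → x = 0.03829; check Q = 0.03725

[A]_eq = 0.2226 M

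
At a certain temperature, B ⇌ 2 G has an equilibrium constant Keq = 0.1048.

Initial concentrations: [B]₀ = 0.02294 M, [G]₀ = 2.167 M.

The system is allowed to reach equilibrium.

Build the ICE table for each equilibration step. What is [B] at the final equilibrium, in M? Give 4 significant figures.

Q₀ = 204.7 vs Keq = 0.1048 ⇒ Q>K, reverse
Step 1:
                  B         G
  init      0.02294     2.167
  Δ          0.9258    -1.852
  eq         0.9488    0.3153
  solve Keq expr → x = -0.9258; check Q = 0.1048

[B]_eq = 0.9488 M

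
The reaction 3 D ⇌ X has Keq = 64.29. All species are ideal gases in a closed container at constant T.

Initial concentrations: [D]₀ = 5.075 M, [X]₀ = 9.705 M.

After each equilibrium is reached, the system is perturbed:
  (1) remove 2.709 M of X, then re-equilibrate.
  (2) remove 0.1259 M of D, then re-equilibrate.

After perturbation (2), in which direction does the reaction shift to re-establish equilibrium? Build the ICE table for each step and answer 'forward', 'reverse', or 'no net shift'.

Q₀ = 0.07425 vs Keq = 64.29 ⇒ Q<K, forward
Step 1:
                    D           X
  init          5.075       9.705
  Δ            -4.516       1.505
  eq           0.5587       11.21
  solve Keq expr → x = 1.505; check Q = 64.29
Then remove 2.709 M of X.
Step 2:
                    D           X
  init         0.5587       8.501
  Δ          -0.04888     0.01629
  eq           0.5098       8.518
  solve Keq expr → x = 0.01629; check Q = 64.29
Then remove 0.1259 M of D.
Step 3:
                    D           X
  init         0.3839       8.518
  Δ            0.1251    -0.04169
  eq            0.509       8.476
  solve Keq expr → x = -0.04169; check Q = 64.29

Direction: reverse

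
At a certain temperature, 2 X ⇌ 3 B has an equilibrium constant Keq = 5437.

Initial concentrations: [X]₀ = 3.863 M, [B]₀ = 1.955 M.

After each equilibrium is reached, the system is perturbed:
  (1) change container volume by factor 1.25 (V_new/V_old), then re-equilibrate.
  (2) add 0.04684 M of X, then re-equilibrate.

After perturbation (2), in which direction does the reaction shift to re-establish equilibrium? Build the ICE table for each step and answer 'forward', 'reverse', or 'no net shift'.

Direction: forward

Q₀ = 0.5007 vs Keq = 5437 ⇒ Q<K, forward
Step 1:
                  X         B
  I           3.863     1.955
  C          -3.593      5.39
  E          0.2699     7.345
  solve Keq expr → x = 1.797; check Q = 5437
Then change container volume by factor 1.25 (V_new/V_old).
Step 2:
                  X         B
  I           0.216     5.876
  C        -0.02123   0.03184
  E          0.1947     5.908
  solve Keq expr → x = 0.01061; check Q = 5437
Then add 0.04684 M of X.
Step 3:
                  X         B
  I          0.2416     5.908
  C         -0.0436    0.0654
  E           0.198     5.973
  solve Keq expr → x = 0.0218; check Q = 5437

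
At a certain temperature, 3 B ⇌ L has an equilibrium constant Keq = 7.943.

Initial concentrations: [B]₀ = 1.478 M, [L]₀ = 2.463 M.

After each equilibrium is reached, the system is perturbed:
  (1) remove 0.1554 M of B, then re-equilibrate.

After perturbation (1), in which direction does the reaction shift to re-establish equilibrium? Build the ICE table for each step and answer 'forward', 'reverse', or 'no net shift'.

Q₀ = 0.7629 vs Keq = 7.943 ⇒ Q<K, forward
Step 1:
                    B           L
  Initial       1.478       2.463
  Change      -0.7782      0.2594
  Equil        0.6998       2.722
  solve Keq expr → x = 0.2594; check Q = 7.943
Then remove 0.1554 M of B.
Step 2:
                    B           L
  Initial      0.5444       2.722
  Change       0.1511    -0.05035
  Equil        0.6955       2.672
  solve Keq expr → x = -0.05035; check Q = 7.943

Direction: reverse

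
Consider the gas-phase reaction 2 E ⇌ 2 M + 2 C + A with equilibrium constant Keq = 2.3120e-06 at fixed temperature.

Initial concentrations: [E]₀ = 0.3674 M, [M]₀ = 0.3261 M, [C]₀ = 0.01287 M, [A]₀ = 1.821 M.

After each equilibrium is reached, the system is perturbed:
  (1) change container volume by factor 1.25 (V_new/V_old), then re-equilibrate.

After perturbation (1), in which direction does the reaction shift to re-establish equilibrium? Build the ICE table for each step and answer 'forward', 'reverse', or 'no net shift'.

Direction: forward

Q₀ = 2.3762e-04 vs Keq = 2.3120e-06 ⇒ Q>K, reverse
Step 1:
                  E         M         C         A
  init       0.3674    0.3261   0.01287     1.821
  Δ         0.01151  -0.01151  -0.01151 -0.005755
  eq         0.3789    0.3146  0.001359     1.815
  solve Keq expr → x = -0.005755; check Q = 2.3120e-06
Then change container volume by factor 1.25 (V_new/V_old).
Step 2:
                  E         M         C         A
  init       0.3031    0.2517  0.001087     1.452
  Δ       -4.2748e-04 4.2748e-04 4.2748e-04 2.1374e-04
  eq         0.3027    0.2521  0.001515     1.452
  solve Keq expr → x = 2.1374e-04; check Q = 2.3120e-06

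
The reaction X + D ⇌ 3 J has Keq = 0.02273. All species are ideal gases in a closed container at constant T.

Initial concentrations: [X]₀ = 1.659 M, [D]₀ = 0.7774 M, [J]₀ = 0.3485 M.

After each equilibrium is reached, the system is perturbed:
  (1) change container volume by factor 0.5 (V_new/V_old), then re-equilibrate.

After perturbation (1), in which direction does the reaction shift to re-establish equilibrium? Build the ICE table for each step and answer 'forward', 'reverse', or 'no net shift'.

Direction: reverse

Q₀ = 0.03282 vs Keq = 0.02273 ⇒ Q>K, reverse
Step 1:
                    X           D           J
  Initial       1.659      0.7774      0.3485
  Change      0.01257     0.01257    -0.03772
  Equil         1.672        0.79      0.3108
  solve Keq expr → x = -0.01257; check Q = 0.02273
Then change container volume by factor 0.5 (V_new/V_old).
Step 2:
                    X           D           J
  Initial       3.343        1.58      0.6216
  Change      0.04067     0.04067      -0.122
  Equil         3.384       1.621      0.4995
  solve Keq expr → x = -0.04067; check Q = 0.02273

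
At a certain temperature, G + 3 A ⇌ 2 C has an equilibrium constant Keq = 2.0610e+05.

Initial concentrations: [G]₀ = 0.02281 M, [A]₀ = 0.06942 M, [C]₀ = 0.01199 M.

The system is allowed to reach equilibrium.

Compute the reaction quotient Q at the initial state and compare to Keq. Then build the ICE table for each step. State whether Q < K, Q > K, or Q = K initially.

Q₀ = 18.84; Q < K (proceeds forward)

Q₀ = 18.84 vs Keq = 2.0610e+05 ⇒ Q<K, forward
Step 1:
                    G           A           C
  Initial     0.02281     0.06942     0.01199
  Change      -0.0185    -0.05549       0.037
  Equil      0.004312     0.01393     0.04899
  solve Keq expr → x = 0.0185; check Q = 2.0610e+05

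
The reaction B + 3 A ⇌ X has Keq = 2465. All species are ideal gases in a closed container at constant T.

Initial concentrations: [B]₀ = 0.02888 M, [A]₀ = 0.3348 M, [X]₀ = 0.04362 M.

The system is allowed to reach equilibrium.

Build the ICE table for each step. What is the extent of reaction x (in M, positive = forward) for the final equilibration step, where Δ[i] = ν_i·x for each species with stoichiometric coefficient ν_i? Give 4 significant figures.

Q₀ = 40.25 vs Keq = 2465 ⇒ Q<K, forward
Step 1:
                   B          A          X
  init       0.02888     0.3348    0.04362
  Δ         -0.02712   -0.08135    0.02712
  eq        0.001763     0.2534    0.07074
  solve Keq expr → x = 0.02712; check Q = 2465

x = 0.02712 M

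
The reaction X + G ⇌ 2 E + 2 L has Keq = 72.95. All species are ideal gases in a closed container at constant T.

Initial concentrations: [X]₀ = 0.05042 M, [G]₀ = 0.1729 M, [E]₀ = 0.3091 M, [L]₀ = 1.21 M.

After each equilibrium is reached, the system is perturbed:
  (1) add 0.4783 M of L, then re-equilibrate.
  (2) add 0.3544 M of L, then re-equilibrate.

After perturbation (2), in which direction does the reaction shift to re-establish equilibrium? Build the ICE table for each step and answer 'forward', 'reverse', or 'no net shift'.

Q₀ = 16.05 vs Keq = 72.95 ⇒ Q<K, forward
Step 1:
                  X         G         E         L
  I         0.05042    0.1729    0.3091      1.21
  C        -0.02954  -0.02954   0.05909   0.05909
  E         0.02088    0.1434    0.3682     1.269
  solve Keq expr → x = 0.02954; check Q = 72.95
Then add 0.4783 M of L.
Step 2:
                  X         G         E         L
  I         0.02088    0.1434    0.3682     1.747
  C         0.01088   0.01088  -0.02177  -0.02177
  E         0.03176    0.1542    0.3464     1.726
  solve Keq expr → x = -0.01088; check Q = 72.95
Then add 0.3544 M of L.
Step 3:
                  X         G         E         L
  I         0.03176    0.1542    0.3464      2.08
  C        0.007743  0.007743  -0.01549  -0.01549
  E          0.0395     0.162    0.3309     2.065
  solve Keq expr → x = -0.007743; check Q = 72.95

Direction: reverse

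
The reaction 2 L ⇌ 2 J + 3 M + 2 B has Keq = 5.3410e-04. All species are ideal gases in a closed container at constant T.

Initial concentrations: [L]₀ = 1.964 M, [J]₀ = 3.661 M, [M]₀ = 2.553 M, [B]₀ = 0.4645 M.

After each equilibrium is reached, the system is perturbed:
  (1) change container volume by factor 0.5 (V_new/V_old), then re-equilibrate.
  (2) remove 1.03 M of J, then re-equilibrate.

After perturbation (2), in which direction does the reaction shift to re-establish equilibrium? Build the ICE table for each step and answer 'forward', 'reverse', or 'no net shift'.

Direction: forward

Q₀ = 12.47 vs Keq = 5.3410e-04 ⇒ Q>K, reverse
Step 1:
                  L         J         M         B
  Initial     1.964     3.661     2.553    0.4645
  Change     0.4576   -0.4576   -0.6865   -0.4576
  Equil       2.422     3.203     1.867  0.006851
  solve Keq expr → x = -0.2288; check Q = 5.3410e-04
Then change container volume by factor 0.5 (V_new/V_old).
Step 2:
                  L         J         M         B
  Initial     4.843     6.407     3.733    0.0137
  Change    0.01125  -0.01125  -0.01688  -0.01125
  Equil       4.855     6.395     3.716  0.002449
  solve Keq expr → x = -0.005627; check Q = 5.3410e-04
Then remove 1.03 M of J.
Step 3:
                  L         J         M         B
  Initial     4.855     5.365     3.716  0.002449
  Change  -4.6872e-04 4.6872e-04 7.0308e-04 4.6872e-04
  Equil       4.854     5.366     3.717  0.002917
  solve Keq expr → x = 2.3436e-04; check Q = 5.3410e-04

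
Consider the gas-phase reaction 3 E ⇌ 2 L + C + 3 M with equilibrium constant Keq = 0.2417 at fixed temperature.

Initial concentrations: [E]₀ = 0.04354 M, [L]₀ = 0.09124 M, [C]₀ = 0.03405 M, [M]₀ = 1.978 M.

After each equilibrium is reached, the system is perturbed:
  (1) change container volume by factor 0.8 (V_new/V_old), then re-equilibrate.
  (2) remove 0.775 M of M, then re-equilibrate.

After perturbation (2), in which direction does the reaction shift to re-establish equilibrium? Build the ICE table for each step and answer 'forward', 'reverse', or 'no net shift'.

Direction: forward

Q₀ = 26.58 vs Keq = 0.2417 ⇒ Q>K, reverse
Step 1:
                  E         L         C         M
  I         0.04354   0.09124   0.03405     1.978
  C         0.05962  -0.03975  -0.01987  -0.05962
  E          0.1032   0.05149   0.01418     1.918
  solve Keq expr → x = -0.01987; check Q = 0.2417
Then change container volume by factor 0.8 (V_new/V_old).
Step 2:
                  E         L         C         M
  I           0.129   0.06437   0.01772     2.398
  C         0.01008 -0.006722 -0.003361  -0.01008
  E           0.139   0.05764   0.01436     2.388
  solve Keq expr → x = -0.003361; check Q = 0.2417
Then remove 0.775 M of M.
Step 3:
                  E         L         C         M
  I           0.139   0.05764   0.01436     1.613
  C        -0.01801   0.01201  0.006003   0.01801
  E           0.121   0.06965   0.02036     1.631
  solve Keq expr → x = 0.006003; check Q = 0.2417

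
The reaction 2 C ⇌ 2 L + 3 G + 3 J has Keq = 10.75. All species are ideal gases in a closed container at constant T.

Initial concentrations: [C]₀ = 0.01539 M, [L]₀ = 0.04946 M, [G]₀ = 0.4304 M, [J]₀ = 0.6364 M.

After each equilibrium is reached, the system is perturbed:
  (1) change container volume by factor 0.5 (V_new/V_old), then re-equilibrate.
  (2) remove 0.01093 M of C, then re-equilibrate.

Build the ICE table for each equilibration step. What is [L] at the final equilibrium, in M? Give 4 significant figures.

Q₀ = 0.2122 vs Keq = 10.75 ⇒ Q<K, forward
Step 1:
                  C         L         G         J
  I         0.01539   0.04946    0.4304    0.6364
  C        -0.01238   0.01238   0.01857   0.01857
  E        0.003008   0.06184     0.449     0.655
  solve Keq expr → x = 0.006191; check Q = 10.75
Then change container volume by factor 0.5 (V_new/V_old).
Step 2:
                  C         L         G         J
  I        0.006016    0.1237    0.8979      1.31
  C         0.02732  -0.02732  -0.04097  -0.04097
  E         0.03333   0.09637     0.857     1.269
  solve Keq expr → x = -0.01366; check Q = 10.75
Then remove 0.01093 M of C.
Step 3:
                  C         L         G         J
  I          0.0224   0.09637     0.857     1.269
  C        0.007386 -0.007386  -0.01108  -0.01108
  E         0.02979   0.08898    0.8459     1.258
  solve Keq expr → x = -0.003693; check Q = 10.75

[L]_eq = 0.08898 M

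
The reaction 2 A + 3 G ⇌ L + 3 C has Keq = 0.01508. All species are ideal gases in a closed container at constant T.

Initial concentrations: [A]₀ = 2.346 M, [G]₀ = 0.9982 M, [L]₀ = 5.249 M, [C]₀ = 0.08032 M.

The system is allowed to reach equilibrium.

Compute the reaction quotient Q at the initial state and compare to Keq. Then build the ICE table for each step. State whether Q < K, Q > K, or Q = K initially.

Q₀ = 4.9687e-04 vs Keq = 0.01508 ⇒ Q<K, forward
Step 1:
                   A          G          L          C
  I            2.346     0.9982      5.249    0.08032
  C          -0.0875    -0.1312    0.04375     0.1312
  E            2.259      0.867      5.293     0.2116
  solve Keq expr → x = 0.04375; check Q = 0.01508

Q₀ = 4.9687e-04; Q < K (proceeds forward)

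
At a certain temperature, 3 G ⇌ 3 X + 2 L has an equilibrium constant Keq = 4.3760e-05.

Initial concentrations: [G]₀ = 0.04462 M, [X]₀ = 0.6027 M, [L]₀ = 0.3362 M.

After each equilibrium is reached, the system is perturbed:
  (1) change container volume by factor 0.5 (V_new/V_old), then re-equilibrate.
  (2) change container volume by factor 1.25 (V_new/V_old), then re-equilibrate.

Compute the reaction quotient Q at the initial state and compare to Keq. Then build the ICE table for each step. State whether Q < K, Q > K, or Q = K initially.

Q₀ = 278.6 vs Keq = 4.3760e-05 ⇒ Q>K, reverse
Step 1:
                    G           X           L
  init        0.04462      0.6027      0.3362
  Δ             0.448      -0.448     -0.2986
  eq           0.4926      0.1547     0.03757
  solve Keq expr → x = -0.1493; check Q = 4.3760e-05
Then change container volume by factor 0.5 (V_new/V_old).
Step 2:
                    G           X           L
  init         0.9851      0.3095     0.07513
  Δ            0.0394     -0.0394    -0.02626
  eq            1.025      0.2701     0.04887
  solve Keq expr → x = -0.01313; check Q = 4.3760e-05
Then change container volume by factor 1.25 (V_new/V_old).
Step 3:
                    G           X           L
  init         0.8196      0.2161      0.0391
  Δ         -0.009111    0.009111    0.006074
  eq           0.8105      0.2252     0.04517
  solve Keq expr → x = 0.003037; check Q = 4.3760e-05

Q₀ = 278.6; Q > K (proceeds reverse)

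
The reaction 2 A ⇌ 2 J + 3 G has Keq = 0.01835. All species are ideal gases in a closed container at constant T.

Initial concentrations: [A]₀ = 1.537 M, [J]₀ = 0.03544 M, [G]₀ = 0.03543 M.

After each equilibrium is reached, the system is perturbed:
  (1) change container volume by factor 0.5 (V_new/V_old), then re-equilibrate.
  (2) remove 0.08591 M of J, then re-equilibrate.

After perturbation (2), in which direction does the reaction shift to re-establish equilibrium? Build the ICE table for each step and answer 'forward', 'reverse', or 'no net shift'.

Q₀ = 2.3646e-08 vs Keq = 0.01835 ⇒ Q<K, forward
Step 1:
                  A         J         G
  Initial     1.537   0.03544   0.03543
  Change    -0.3492    0.3492    0.5239
  Equil       1.188    0.3847    0.5593
  solve Keq expr → x = 0.1746; check Q = 0.01835
Then change container volume by factor 0.5 (V_new/V_old).
Step 2:
                  A         J         G
  Initial     2.376    0.7694     1.119
  Change     0.2375   -0.2375   -0.3563
  Equil       2.613    0.5318    0.7623
  solve Keq expr → x = -0.1188; check Q = 0.01835
Then remove 0.08591 M of J.
Step 3:
                  A         J         G
  Initial     2.613    0.4459    0.7623
  Change   -0.03256   0.03256   0.04885
  Equil        2.58    0.4785    0.8111
  solve Keq expr → x = 0.01628; check Q = 0.01835

Direction: forward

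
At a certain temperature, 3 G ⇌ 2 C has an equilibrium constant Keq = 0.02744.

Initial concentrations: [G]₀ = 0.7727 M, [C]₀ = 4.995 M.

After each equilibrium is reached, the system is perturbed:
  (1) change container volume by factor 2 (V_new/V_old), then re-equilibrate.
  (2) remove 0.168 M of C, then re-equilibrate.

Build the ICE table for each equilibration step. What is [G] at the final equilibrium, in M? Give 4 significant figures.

[G]_eq = 2.748 M

Q₀ = 54.08 vs Keq = 0.02744 ⇒ Q>K, reverse
Step 1:
                   G          C
  Initial     0.7727      4.995
  Change       4.491     -2.994
  Equil        5.264      2.001
  solve Keq expr → x = -1.497; check Q = 0.02744
Then change container volume by factor 2 (V_new/V_old).
Step 2:
                   G          C
  Initial      2.632          1
  Change      0.2713    -0.1809
  Equil        2.903     0.8195
  solve Keq expr → x = -0.09043; check Q = 0.02744
Then remove 0.168 M of C.
Step 3:
                   G          C
  Initial      2.903     0.6515
  Change     -0.1549     0.1033
  Equil        2.748     0.7548
  solve Keq expr → x = 0.05164; check Q = 0.02744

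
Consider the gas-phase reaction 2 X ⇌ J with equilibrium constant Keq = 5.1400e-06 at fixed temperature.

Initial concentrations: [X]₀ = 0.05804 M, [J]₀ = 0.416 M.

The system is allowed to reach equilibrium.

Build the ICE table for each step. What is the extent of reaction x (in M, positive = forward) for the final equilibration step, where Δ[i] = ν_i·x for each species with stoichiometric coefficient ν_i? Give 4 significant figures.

x = -0.416 M

Q₀ = 123.5 vs Keq = 5.1400e-06 ⇒ Q>K, reverse
Step 1:
                   X          J
  init       0.05804      0.416
  Δ            0.832     -0.416
  eq            0.89 4.0717e-06
  solve Keq expr → x = -0.416; check Q = 5.1400e-06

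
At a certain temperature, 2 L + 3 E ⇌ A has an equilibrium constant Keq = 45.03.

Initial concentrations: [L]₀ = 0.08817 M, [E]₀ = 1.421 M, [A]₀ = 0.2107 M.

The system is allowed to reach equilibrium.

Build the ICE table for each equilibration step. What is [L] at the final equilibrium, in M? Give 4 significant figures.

[L]_eq = 0.04542 M

Q₀ = 9.446 vs Keq = 45.03 ⇒ Q<K, forward
Step 1:
                    L           E           A
  I           0.08817       1.421      0.2107
  C          -0.04275    -0.06412     0.02137
  E           0.04542       1.357      0.2321
  solve Keq expr → x = 0.02137; check Q = 45.03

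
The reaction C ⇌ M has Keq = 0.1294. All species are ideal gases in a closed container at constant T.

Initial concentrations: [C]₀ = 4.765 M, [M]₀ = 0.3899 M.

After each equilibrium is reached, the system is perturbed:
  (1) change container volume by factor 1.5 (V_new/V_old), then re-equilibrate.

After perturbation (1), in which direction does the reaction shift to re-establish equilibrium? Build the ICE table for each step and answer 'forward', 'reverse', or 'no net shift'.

Direction: no net shift

Q₀ = 0.08183 vs Keq = 0.1294 ⇒ Q<K, forward
Step 1:
                   C          M
  Initial      4.765     0.3899
  Change     -0.2007     0.2007
  Equil        4.564     0.5906
  solve Keq expr → x = 0.2007; check Q = 0.1294
Then change container volume by factor 1.5 (V_new/V_old).
Step 2:
                   C          M
  Initial      3.043     0.3937
  Change           0          0
  Equil        3.043     0.3937
  solve Keq expr → x = 0; check Q = 0.1294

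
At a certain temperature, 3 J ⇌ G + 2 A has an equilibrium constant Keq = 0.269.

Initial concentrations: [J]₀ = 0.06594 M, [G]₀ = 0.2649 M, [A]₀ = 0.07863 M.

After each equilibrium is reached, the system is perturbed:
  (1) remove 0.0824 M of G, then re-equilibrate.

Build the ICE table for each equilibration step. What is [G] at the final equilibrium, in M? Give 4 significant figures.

[G]_eq = 0.1671 M

Q₀ = 5.712 vs Keq = 0.269 ⇒ Q>K, reverse
Step 1:
                    J           G           A
  I           0.06594      0.2649     0.07863
  C           0.05341     -0.0178    -0.03561
  E            0.1194      0.2471     0.04302
  solve Keq expr → x = -0.0178; check Q = 0.269
Then remove 0.0824 M of G.
Step 2:
                    J           G           A
  I            0.1194      0.1647     0.04302
  C         -0.007076    0.002359    0.004718
  E            0.1123      0.1671     0.04774
  solve Keq expr → x = 0.002359; check Q = 0.269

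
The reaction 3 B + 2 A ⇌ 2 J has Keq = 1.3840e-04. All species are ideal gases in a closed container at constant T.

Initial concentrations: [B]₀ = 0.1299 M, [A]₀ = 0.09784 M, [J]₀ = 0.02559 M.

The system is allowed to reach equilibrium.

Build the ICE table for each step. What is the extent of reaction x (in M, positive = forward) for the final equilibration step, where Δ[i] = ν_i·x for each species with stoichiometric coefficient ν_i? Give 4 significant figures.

x = -0.01274 M

Q₀ = 31.21 vs Keq = 1.3840e-04 ⇒ Q>K, reverse
Step 1:
                  B         A         J
  Initial    0.1299   0.09784   0.02559
  Change    0.03823   0.02549  -0.02549
  Equil      0.1681    0.1233 1.0003e-04
  solve Keq expr → x = -0.01274; check Q = 1.3840e-04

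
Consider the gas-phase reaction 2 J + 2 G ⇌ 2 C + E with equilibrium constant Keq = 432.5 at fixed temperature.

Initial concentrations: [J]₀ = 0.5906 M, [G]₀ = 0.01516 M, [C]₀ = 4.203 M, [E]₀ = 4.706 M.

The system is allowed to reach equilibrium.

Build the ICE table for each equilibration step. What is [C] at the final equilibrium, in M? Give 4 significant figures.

[C]_eq = 3.818 M

Q₀ = 1.0370e+06 vs Keq = 432.5 ⇒ Q>K, reverse
Step 1:
                    J           G           C           E
  Initial      0.5906     0.01516       4.203       4.706
  Change       0.3848      0.3848     -0.3848     -0.1924
  Equil        0.9754      0.3999       3.818       4.514
  solve Keq expr → x = -0.1924; check Q = 432.5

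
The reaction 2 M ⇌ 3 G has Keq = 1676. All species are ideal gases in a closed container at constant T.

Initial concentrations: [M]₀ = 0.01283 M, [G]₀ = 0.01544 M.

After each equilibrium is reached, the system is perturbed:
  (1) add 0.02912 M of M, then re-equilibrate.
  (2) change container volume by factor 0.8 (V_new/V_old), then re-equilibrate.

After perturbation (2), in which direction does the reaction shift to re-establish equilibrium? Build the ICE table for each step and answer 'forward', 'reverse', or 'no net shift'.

Q₀ = 0.02236 vs Keq = 1676 ⇒ Q<K, forward
Step 1:
                    M           G
  init        0.01283     0.01544
  Δ          -0.01267     0.01901
  eq       1.5619e-04     0.03445
  solve Keq expr → x = 0.006337; check Q = 1676
Then add 0.02912 M of M.
Step 2:
                    M           G
  init        0.02928     0.03445
  Δ          -0.02875     0.04312
  eq       5.2775e-04     0.07757
  solve Keq expr → x = 0.01437; check Q = 1676
Then change container volume by factor 0.8 (V_new/V_old).
Step 3:
                    M           G
  init     6.5969e-04     0.09697
  Δ        7.6556e-05 -1.1483e-04
  eq       7.3625e-04     0.09685
  solve Keq expr → x = -3.8278e-05; check Q = 1676

Direction: reverse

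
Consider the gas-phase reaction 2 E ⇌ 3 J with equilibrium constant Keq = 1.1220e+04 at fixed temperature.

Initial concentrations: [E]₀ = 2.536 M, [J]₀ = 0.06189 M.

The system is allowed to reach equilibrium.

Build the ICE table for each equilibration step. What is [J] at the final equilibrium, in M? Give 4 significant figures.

[J]_eq = 3.763 M

Q₀ = 3.6861e-05 vs Keq = 1.1220e+04 ⇒ Q<K, forward
Step 1:
                    E           J
  I             2.536     0.06189
  C            -2.467       3.701
  E            0.0689       3.763
  solve Keq expr → x = 1.234; check Q = 1.1220e+04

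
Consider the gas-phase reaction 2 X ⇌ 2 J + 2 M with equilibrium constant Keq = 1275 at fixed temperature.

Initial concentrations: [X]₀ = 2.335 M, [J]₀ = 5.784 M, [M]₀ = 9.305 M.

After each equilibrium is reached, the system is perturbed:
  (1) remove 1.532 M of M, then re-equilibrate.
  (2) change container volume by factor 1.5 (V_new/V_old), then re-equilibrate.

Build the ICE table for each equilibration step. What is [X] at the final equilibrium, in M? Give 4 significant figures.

Q₀ = 531.3 vs Keq = 1275 ⇒ Q<K, forward
Step 1:
                    X           J           M
  init          2.335       5.784       9.305
  Δ           -0.5753      0.5753      0.5753
  eq             1.76       6.359        9.88
  solve Keq expr → x = 0.2877; check Q = 1275
Then remove 1.532 M of M.
Step 2:
                    X           J           M
  init           1.76       6.359       8.348
  Δ           -0.1925      0.1925      0.1925
  eq            1.567       6.552       8.541
  solve Keq expr → x = 0.09626; check Q = 1275
Then change container volume by factor 1.5 (V_new/V_old).
Step 3:
                    X           J           M
  init          1.045       4.368       5.694
  Δ           -0.2701      0.2701      0.2701
  eq           0.7747       4.638       5.964
  solve Keq expr → x = 0.1351; check Q = 1275

[X]_eq = 0.7747 M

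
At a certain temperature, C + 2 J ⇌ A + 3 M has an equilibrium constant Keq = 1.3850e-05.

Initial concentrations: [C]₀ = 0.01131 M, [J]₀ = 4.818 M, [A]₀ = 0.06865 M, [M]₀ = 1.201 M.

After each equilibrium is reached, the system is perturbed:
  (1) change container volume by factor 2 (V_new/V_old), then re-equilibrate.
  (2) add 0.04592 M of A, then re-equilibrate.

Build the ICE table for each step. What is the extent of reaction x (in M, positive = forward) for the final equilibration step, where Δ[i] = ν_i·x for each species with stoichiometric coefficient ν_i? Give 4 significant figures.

x = -0.04578 M

Q₀ = 0.453 vs Keq = 1.3850e-05 ⇒ Q>K, reverse
Step 1:
                  C         J         A         M
  init      0.01131     4.818   0.06865     1.201
  Δ         0.06862    0.1372  -0.06862   -0.2059
  eq        0.07993     4.955 2.7584e-05    0.9951
  solve Keq expr → x = -0.06862; check Q = 1.3850e-05
Then change container volume by factor 2 (V_new/V_old).
Step 2:
                  C         J         A         M
  init      0.03997     2.478 1.3792e-05    0.4976
  Δ       -1.3775e-05 -2.7550e-05 1.3775e-05 4.1325e-05
  eq        0.03995     2.478 2.7567e-05    0.4976
  solve Keq expr → x = 1.3775e-05; check Q = 1.3850e-05
Then add 0.04592 M of A.
Step 3:
                  C         J         A         M
  init      0.03995     2.478   0.04595    0.4976
  Δ         0.04578   0.09156  -0.04578   -0.1373
  eq        0.08573     2.569 1.6761e-04    0.3603
  solve Keq expr → x = -0.04578; check Q = 1.3850e-05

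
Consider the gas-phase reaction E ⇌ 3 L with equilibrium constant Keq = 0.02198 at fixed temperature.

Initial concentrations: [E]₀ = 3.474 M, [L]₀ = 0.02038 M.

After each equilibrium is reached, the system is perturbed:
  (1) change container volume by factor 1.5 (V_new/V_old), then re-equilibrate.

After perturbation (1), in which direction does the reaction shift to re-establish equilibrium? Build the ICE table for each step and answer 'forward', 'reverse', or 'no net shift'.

Q₀ = 2.4366e-06 vs Keq = 0.02198 ⇒ Q<K, forward
Step 1:
                   E          L
  init         3.474    0.02038
  Δ          -0.1328     0.3984
  eq           3.341     0.4188
  solve Keq expr → x = 0.1328; check Q = 0.02198
Then change container volume by factor 1.5 (V_new/V_old).
Step 2:
                   E          L
  init         2.227     0.2792
  Δ         -0.02836    0.08509
  eq           2.199     0.3643
  solve Keq expr → x = 0.02836; check Q = 0.02198

Direction: forward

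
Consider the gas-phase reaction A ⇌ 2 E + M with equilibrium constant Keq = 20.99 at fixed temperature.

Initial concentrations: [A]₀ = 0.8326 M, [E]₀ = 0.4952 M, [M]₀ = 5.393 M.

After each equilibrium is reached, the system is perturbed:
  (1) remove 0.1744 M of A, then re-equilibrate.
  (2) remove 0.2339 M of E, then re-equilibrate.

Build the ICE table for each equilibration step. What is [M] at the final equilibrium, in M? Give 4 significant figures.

[M]_eq = 5.769 M

Q₀ = 1.588 vs Keq = 20.99 ⇒ Q<K, forward
Step 1:
                   A          E          M
  I           0.8326     0.4952      5.393
  C          -0.3878     0.7756     0.3878
  E           0.4448      1.271      5.781
  solve Keq expr → x = 0.3878; check Q = 20.99
Then remove 0.1744 M of A.
Step 2:
                   A          E          M
  I           0.2704      1.271      5.781
  C          0.07329    -0.1466   -0.07329
  E           0.3437      1.124      5.708
  solve Keq expr → x = -0.07329; check Q = 20.99
Then remove 0.2339 M of E.
Step 3:
                   A          E          M
  I           0.3437     0.8903      5.708
  C         -0.06148      0.123    0.06148
  E           0.2822      1.013      5.769
  solve Keq expr → x = 0.06148; check Q = 20.99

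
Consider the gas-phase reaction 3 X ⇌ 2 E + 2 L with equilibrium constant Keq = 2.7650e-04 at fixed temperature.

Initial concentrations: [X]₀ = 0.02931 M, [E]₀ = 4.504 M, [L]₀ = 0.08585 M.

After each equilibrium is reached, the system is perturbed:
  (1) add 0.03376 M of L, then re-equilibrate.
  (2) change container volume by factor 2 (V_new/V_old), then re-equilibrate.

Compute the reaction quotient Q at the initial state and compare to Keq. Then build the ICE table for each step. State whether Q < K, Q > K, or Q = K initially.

Q₀ = 5938 vs Keq = 2.7650e-04 ⇒ Q>K, reverse
Step 1:
                   X          E          L
  Initial    0.02931      4.504    0.08585
  Change      0.1284   -0.08561   -0.08561
  Equil       0.1577      4.418 2.3576e-04
  solve Keq expr → x = -0.04281; check Q = 2.7650e-04
Then add 0.03376 M of L.
Step 2:
                   X          E          L
  Initial     0.1577      4.418      0.034
  Change     0.05045   -0.03364   -0.03364
  Equil       0.2082      4.385 3.6023e-04
  solve Keq expr → x = -0.01682; check Q = 2.7650e-04
Then change container volume by factor 2 (V_new/V_old).
Step 3:
                   X          E          L
  Initial     0.1041      2.192 1.8011e-04
  Change  -1.1128e-04 7.4188e-05 7.4188e-05
  Equil        0.104      2.192 2.5430e-04
  solve Keq expr → x = 3.7094e-05; check Q = 2.7650e-04

Q₀ = 5938; Q > K (proceeds reverse)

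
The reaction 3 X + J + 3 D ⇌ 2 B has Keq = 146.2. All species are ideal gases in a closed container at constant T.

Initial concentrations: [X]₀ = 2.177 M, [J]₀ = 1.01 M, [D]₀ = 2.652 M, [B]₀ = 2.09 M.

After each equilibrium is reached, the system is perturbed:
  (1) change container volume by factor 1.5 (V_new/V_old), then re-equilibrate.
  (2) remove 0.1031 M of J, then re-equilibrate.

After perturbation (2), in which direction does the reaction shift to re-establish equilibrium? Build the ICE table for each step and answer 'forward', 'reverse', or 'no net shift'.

Q₀ = 0.02247 vs Keq = 146.2 ⇒ Q<K, forward
Step 1:
                  X         J         D         B
  init        2.177      1.01     2.652      2.09
  Δ          -1.647   -0.5491    -1.647     1.098
  eq         0.5298    0.4609     1.005     3.188
  solve Keq expr → x = 0.5491; check Q = 146.2
Then change container volume by factor 1.5 (V_new/V_old).
Step 2:
                  X         J         D         B
  init       0.3532    0.3073    0.6699     2.125
  Δ          0.1601   0.05336    0.1601   -0.1067
  eq         0.5133    0.3606    0.8299     2.019
  solve Keq expr → x = -0.05336; check Q = 146.2
Then remove 0.1031 M of J.
Step 3:
                  X         J         D         B
  init       0.5133    0.2575    0.8299     2.019
  Δ         0.03016   0.01005   0.03016  -0.02011
  eq         0.5434    0.2676    0.8601     1.999
  solve Keq expr → x = -0.01005; check Q = 146.2

Direction: reverse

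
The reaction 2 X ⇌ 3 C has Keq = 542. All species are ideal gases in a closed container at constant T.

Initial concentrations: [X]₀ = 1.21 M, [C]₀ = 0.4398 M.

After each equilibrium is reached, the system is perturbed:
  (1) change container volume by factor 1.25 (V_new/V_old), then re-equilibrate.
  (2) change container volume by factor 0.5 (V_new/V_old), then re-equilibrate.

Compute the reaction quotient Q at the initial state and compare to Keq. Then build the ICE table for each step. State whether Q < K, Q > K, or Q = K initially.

Q₀ = 0.0581; Q < K (proceeds forward)

Q₀ = 0.0581 vs Keq = 542 ⇒ Q<K, forward
Step 1:
                  X         C
  init         1.21    0.4398
  Δ          -1.083     1.624
  eq         0.1273     2.064
  solve Keq expr → x = 0.5413; check Q = 542
Then change container volume by factor 1.25 (V_new/V_old).
Step 2:
                  X         C
  init       0.1019     1.651
  Δ       -0.009565   0.01435
  eq        0.09231     1.665
  solve Keq expr → x = 0.004783; check Q = 542
Then change container volume by factor 0.5 (V_new/V_old).
Step 3:
                  X         C
  init       0.1846     3.331
  Δ         0.06508  -0.09762
  eq         0.2497     3.233
  solve Keq expr → x = -0.03254; check Q = 542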